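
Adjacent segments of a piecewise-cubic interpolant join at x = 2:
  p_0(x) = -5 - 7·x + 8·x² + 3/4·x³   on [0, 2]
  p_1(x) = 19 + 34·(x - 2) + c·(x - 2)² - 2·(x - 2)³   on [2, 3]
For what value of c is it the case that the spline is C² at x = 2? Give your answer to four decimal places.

p_0''(x) = 16 + 9/2·x, so p_0''(2) = 25. On the right, p_1''(2) = 2c, so c = 25/2.

12.5000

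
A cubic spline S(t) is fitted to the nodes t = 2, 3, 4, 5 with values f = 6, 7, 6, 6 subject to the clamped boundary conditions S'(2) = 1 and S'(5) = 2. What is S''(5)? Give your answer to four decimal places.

Put σ_i = S'' at the i-th knot. Here h = (1, 1, 1) and Δ = (1, -1, 0), so the interior equations h_(i-1)·σ_(i-1) + 2(h_(i-1)+h_i)·σ_i + h_i·σ_(i+1) = 6(Δ_i − Δ_(i-1)) read
  1·σ_0 + 4·σ_1 + 1·σ_2 = 6(Δ_1 - Δ_0) = -12
  1·σ_1 + 4·σ_2 + 1·σ_3 = 6(Δ_2 - Δ_1) = 6
Clamped end conditions give two more equations: 2h_0·σ_0 + h_0·σ_1 = 6(Δ_0 - S'(2)) = 0 and h_2·σ_2 + 2h_2·σ_3 = 6(S'(5) - Δ_2) = 12.
Solving: σ_0 = 28/15, σ_1 = -56/15, σ_2 = 16/15, σ_3 = 82/15.

5.4667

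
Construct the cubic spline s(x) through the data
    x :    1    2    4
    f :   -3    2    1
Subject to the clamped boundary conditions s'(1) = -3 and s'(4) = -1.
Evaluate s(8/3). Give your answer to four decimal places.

Write M_i for s''(x_i). With h_i = 1, 2 and divided differences Δ_i = 5, -1/2, the continuity of s' gives the tridiagonal system
  1·M_0 + 6·M_1 + 2·M_2 = 6(Δ_1 - Δ_0) = -33
Clamped end conditions give two more equations: 2h_0·M_0 + h_0·M_1 = 6(Δ_0 - s'(1)) = 48 and h_1·M_1 + 2h_1·M_2 = 6(s'(4) - Δ_1) = -3.
Hence M_0 = 181/6, M_1 = -37/3, M_2 = 65/12.
On [2, 4], s(x) = 2 + 71/12·(x - 2) - 37/6·(x - 2)² + 71/48·(x - 2)³.
With (x - 2) = 2/3: s(8/3) = 295/81.

3.6420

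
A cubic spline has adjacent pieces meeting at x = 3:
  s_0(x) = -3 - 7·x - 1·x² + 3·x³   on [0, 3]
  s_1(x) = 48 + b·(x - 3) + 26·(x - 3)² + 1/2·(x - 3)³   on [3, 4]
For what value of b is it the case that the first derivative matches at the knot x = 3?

s_0'(x) = -7 - 2·x + 9·x², so s_0'(3) = 68. On the right, s_1'(3) = b, so b = 68.

68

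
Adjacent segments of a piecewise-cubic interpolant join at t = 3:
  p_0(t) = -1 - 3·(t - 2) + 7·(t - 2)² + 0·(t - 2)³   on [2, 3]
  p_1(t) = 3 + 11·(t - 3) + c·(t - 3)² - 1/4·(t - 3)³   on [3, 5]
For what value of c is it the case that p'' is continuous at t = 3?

7

p_0''(t) = 14 + 0·(t - 2), so p_0''(3) = 14. On the right, p_1''(3) = 2c, so c = 7.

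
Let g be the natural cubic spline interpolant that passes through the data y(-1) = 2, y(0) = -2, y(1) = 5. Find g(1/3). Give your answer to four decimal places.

-0.6852

Let σ_i = g''(x_i). Step sizes h_i = 1, 1; slopes of the chords Δ_i = (y_(i+1) - y_i)/h_i = -4, 7.
  1·σ_0 + 4·σ_1 + 1·σ_2 = 6(Δ_1 - Δ_0) = 66
Natural end conditions: σ_0 = σ_2 = 0.
Solving: σ_0 = 0, σ_1 = 33/2, σ_2 = 0.
On [0, 1], g(x) = -2 + 3/2·x + 33/4·x² - 11/4·x³.
With x = 1/3: g(1/3) = -37/54.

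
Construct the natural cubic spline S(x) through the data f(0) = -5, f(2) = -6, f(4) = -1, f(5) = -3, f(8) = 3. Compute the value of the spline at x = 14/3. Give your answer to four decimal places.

-2.2511

Write M_i for S''(x_i). With h_i = 2, 2, 1, 3 and divided differences Δ_i = -1/2, 5/2, -2, 2, the continuity of S' gives the tridiagonal system
  2·M_0 + 8·M_1 + 2·M_2 = 6(Δ_1 - Δ_0) = 18
  2·M_1 + 6·M_2 + 1·M_3 = 6(Δ_2 - Δ_1) = -27
  1·M_2 + 8·M_3 + 3·M_4 = 6(Δ_3 - Δ_2) = 24
Natural end conditions: M_0 = M_4 = 0.
Forward elimination and back-substitution give M_0 = 0, M_1 = 663/172, M_2 = -276/43, M_3 = 327/86, M_4 = 0.
On [4, 5], S(x) = -1 - 85/172·(x - 4) - 138/43·(x - 4)² + 293/172·(x - 4)³.
With (x - 4) = 2/3: S(14/3) = -5227/2322.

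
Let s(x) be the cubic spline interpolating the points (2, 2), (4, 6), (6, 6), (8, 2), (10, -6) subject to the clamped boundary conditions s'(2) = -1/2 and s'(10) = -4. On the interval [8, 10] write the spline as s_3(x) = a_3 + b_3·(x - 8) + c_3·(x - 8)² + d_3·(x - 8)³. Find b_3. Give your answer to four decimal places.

Write m_i for s''(x_i). With h_i = 2, 2, 2, 2 and divided differences Δ_i = 2, 0, -2, -4, the continuity of s' gives the tridiagonal system
  2·m_0 + 8·m_1 + 2·m_2 = 6(Δ_1 - Δ_0) = -12
  2·m_1 + 8·m_2 + 2·m_3 = 6(Δ_2 - Δ_1) = -12
  2·m_2 + 8·m_3 + 2·m_4 = 6(Δ_3 - Δ_2) = -12
Clamped end conditions give two more equations: 2h_0·m_0 + h_0·m_1 = 6(Δ_0 - s'(2)) = 15 and h_3·m_3 + 2h_3·m_4 = 6(s'(10) - Δ_3) = 0.
Solving: m_0 = 569/112, m_1 = -149/56, m_2 = -7/16, m_3 = -89/56, m_4 = 89/112.
On [8, 10], with s_3(x) = a_3 + b_3·(x - 8) + c_3·(x - 8)² + d_3·(x - 8)³: c_3 = m_3/2 = -89/112, d_3 = (m_4 - m_3)/(6h_3) = 89/448, b_3 = Δ_3 - h_3(2m_3 + m_4)/6 = -359/112.

-3.2054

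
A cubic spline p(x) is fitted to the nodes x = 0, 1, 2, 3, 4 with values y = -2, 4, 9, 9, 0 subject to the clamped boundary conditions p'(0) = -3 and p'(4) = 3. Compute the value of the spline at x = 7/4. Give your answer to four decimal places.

With M_i denoting the second derivative at x_i, h_i = 1, 1, 1, 1, and Δ_i = (y_(i+1) − y_i)/h_i = 6, 5, 0, -9:
  1·M_0 + 4·M_1 + 1·M_2 = 6(Δ_1 - Δ_0) = -6
  1·M_1 + 4·M_2 + 1·M_3 = 6(Δ_2 - Δ_1) = -30
  1·M_2 + 4·M_3 + 1·M_4 = 6(Δ_3 - Δ_2) = -54
Clamped end conditions give two more equations: 2h_0·M_0 + h_0·M_1 = 6(Δ_0 - p'(0)) = 54 and h_3·M_3 + 2h_3·M_4 = 6(p'(4) - Δ_3) = 72.
Forward elimination and back-substitution give M_0 = 447/14, M_1 = -69/7, M_2 = 3/2, M_3 = -183/7, M_4 = 687/14.
On [1, 2], p(x) = 4 + 225/28·(x - 1) - 69/14·(x - 1)² + 53/28·(x - 1)³.
With (x - 1) = 3/4: p(7/4) = 14431/1792.

8.0530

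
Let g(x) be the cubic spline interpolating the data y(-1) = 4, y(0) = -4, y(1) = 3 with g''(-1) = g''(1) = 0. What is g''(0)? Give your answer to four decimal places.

With σ_i denoting the second derivative at x_i, h_i = 1, 1, and Δ_i = (y_(i+1) − y_i)/h_i = -8, 7:
  1·σ_0 + 4·σ_1 + 1·σ_2 = 6(Δ_1 - Δ_0) = 90
Natural end conditions: σ_0 = σ_2 = 0.
Hence σ_0 = 0, σ_1 = 45/2, σ_2 = 0.

22.5000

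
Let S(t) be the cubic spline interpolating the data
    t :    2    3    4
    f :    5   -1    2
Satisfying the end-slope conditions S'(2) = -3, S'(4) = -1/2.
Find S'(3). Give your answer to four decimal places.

Put m_i = S'' at the i-th knot. Here h = (1, 1) and Δ = (-6, 3), so the interior equations h_(i-1)·m_(i-1) + 2(h_(i-1)+h_i)·m_i + h_i·m_(i+1) = 6(Δ_i − Δ_(i-1)) read
  1·m_0 + 4·m_1 + 1·m_2 = 6(Δ_1 - Δ_0) = 54
Clamped end conditions give two more equations: 2h_0·m_0 + h_0·m_1 = 6(Δ_0 - S'(2)) = -18 and h_1·m_1 + 2h_1·m_2 = 6(S'(4) - Δ_1) = -21.
Solving the tridiagonal system: m_0 = -85/4, m_1 = 49/2, m_2 = -91/4.
On [3, 4], S'(t) = b_1 + 2c_1·(t - 3) + 3d_1·(t - 3)² with b_1 = Δ_1 - h_1(2m_1 + m_2)/6 = -11/8, c_1 = m_1/2 = 49/4, d_1 = (m_2 - m_1)/(6h_1) = -63/8. So S'(3) = -11/8.

-1.3750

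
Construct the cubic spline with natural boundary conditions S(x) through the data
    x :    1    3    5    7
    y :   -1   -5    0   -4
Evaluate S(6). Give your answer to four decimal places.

-0.8750

Let m_i = S''(x_i). Step sizes h_i = 2, 2, 2; slopes of the chords Δ_i = (y_(i+1) - y_i)/h_i = -2, 5/2, -2.
  2·m_0 + 8·m_1 + 2·m_2 = 6(Δ_1 - Δ_0) = 27
  2·m_1 + 8·m_2 + 2·m_3 = 6(Δ_2 - Δ_1) = -27
Natural end conditions: m_0 = m_3 = 0.
Solving the tridiagonal system: m_0 = 0, m_1 = 9/2, m_2 = -9/2, m_3 = 0.
On [5, 7], S(x) = 0 + 1·(x - 5) - 9/4·(x - 5)² + 3/8·(x - 5)³.
With (x - 5) = 1: S(6) = -7/8.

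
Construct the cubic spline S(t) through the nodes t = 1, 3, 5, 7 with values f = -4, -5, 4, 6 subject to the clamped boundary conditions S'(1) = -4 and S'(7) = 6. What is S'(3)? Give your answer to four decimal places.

3.5667

Put M_i = S'' at the i-th knot. Here h = (2, 2, 2) and Δ = (-1/2, 9/2, 1), so the interior equations h_(i-1)·M_(i-1) + 2(h_(i-1)+h_i)·M_i + h_i·M_(i+1) = 6(Δ_i − Δ_(i-1)) read
  2·M_0 + 8·M_1 + 2·M_2 = 6(Δ_1 - Δ_0) = 30
  2·M_1 + 8·M_2 + 2·M_3 = 6(Δ_2 - Δ_1) = -21
Clamped end conditions give two more equations: 2h_0·M_0 + h_0·M_1 = 6(Δ_0 - S'(1)) = 21 and h_2·M_2 + 2h_2·M_3 = 6(S'(7) - Δ_2) = 30.
Solving the tridiagonal system: M_0 = 44/15, M_1 = 139/30, M_2 = -97/15, M_3 = 161/15.
On [3, 5], S'(t) = b_1 + 2c_1·(t - 3) + 3d_1·(t - 3)² with b_1 = Δ_1 - h_1(2M_1 + M_2)/6 = 107/30, c_1 = M_1/2 = 139/60, d_1 = (M_2 - M_1)/(6h_1) = -37/40. So S'(3) = 107/30.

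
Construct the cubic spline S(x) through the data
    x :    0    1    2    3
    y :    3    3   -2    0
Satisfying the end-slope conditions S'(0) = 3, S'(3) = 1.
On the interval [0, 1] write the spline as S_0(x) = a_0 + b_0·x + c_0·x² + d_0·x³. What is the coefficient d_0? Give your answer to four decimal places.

Let M_i = S''(x_i). Step sizes h_i = 1, 1, 1; slopes of the chords Δ_i = (y_(i+1) - y_i)/h_i = 0, -5, 2.
  1·M_0 + 4·M_1 + 1·M_2 = 6(Δ_1 - Δ_0) = -30
  1·M_1 + 4·M_2 + 1·M_3 = 6(Δ_2 - Δ_1) = 42
Clamped end conditions give two more equations: 2h_0·M_0 + h_0·M_1 = 6(Δ_0 - S'(0)) = -18 and h_2·M_2 + 2h_2·M_3 = 6(S'(3) - Δ_2) = -6.
Hence M_0 = -56/15, M_1 = -158/15, M_2 = 238/15, M_3 = -164/15.
On [0, 1], with S_0(x) = a_0 + b_0·x + c_0·x² + d_0·x³: c_0 = M_0/2 = -28/15, d_0 = (M_1 - M_0)/(6h_0) = -17/15, b_0 = Δ_0 - h_0(2M_0 + M_1)/6 = 3.

-1.1333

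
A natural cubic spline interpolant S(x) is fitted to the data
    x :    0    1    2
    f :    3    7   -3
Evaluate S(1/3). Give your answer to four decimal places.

With M_i denoting the second derivative at x_i, h_i = 1, 1, and Δ_i = (y_(i+1) − y_i)/h_i = 4, -10:
  1·M_0 + 4·M_1 + 1·M_2 = 6(Δ_1 - Δ_0) = -84
Natural end conditions: M_0 = M_2 = 0.
Forward elimination and back-substitution give M_0 = 0, M_1 = -21, M_2 = 0.
On [0, 1], S(x) = 3 + 15/2·x + 0·x² - 7/2·x³.
With x = 1/3: S(1/3) = 145/27.

5.3704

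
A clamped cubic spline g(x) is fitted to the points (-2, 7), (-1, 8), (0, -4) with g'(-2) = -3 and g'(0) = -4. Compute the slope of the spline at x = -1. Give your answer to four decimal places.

-6.5000

Put m_i = g'' at the i-th knot. Here h = (1, 1) and Δ = (1, -12), so the interior equations h_(i-1)·m_(i-1) + 2(h_(i-1)+h_i)·m_i + h_i·m_(i+1) = 6(Δ_i − Δ_(i-1)) read
  1·m_0 + 4·m_1 + 1·m_2 = 6(Δ_1 - Δ_0) = -78
Clamped end conditions give two more equations: 2h_0·m_0 + h_0·m_1 = 6(Δ_0 - g'(-2)) = 24 and h_1·m_1 + 2h_1·m_2 = 6(g'(0) - Δ_1) = 48.
Solving: m_0 = 31, m_1 = -38, m_2 = 43.
On [-1, 0], g'(x) = b_1 + 2c_1·(x + 1) + 3d_1·(x + 1)² with b_1 = Δ_1 - h_1(2m_1 + m_2)/6 = -13/2, c_1 = m_1/2 = -19, d_1 = (m_2 - m_1)/(6h_1) = 27/2. So g'(-1) = -13/2.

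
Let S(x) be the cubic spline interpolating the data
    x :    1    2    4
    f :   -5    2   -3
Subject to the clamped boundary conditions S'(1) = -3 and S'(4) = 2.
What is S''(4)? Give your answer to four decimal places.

Write σ_i for S''(x_i). With h_i = 1, 2 and divided differences Δ_i = 7, -5/2, the continuity of S' gives the tridiagonal system
  1·σ_0 + 6·σ_1 + 2·σ_2 = 6(Δ_1 - Δ_0) = -57
Clamped end conditions give two more equations: 2h_0·σ_0 + h_0·σ_1 = 6(Δ_0 - S'(1)) = 60 and h_1·σ_1 + 2h_1·σ_2 = 6(S'(4) - Δ_1) = 27.
Forward elimination and back-substitution give σ_0 = 247/6, σ_1 = -67/3, σ_2 = 215/12.

17.9167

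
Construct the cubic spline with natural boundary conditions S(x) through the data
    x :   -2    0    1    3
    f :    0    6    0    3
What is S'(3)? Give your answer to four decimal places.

4.5857

Write m_i for S''(x_i). With h_i = 2, 1, 2 and divided differences Δ_i = 3, -6, 3/2, the continuity of S' gives the tridiagonal system
  2·m_0 + 6·m_1 + 1·m_2 = 6(Δ_1 - Δ_0) = -54
  1·m_1 + 6·m_2 + 2·m_3 = 6(Δ_2 - Δ_1) = 45
Natural end conditions: m_0 = m_3 = 0.
Solving: m_0 = 0, m_1 = -369/35, m_2 = 324/35, m_3 = 0.
On [1, 3], S'(x) = b_2 + 2c_2·(x - 1) + 3d_2·(x - 1)² with b_2 = Δ_2 - h_2(2m_2 + m_3)/6 = -327/70, c_2 = m_2/2 = 162/35, d_2 = (m_3 - m_2)/(6h_2) = -27/35. So S'(3) = 321/70.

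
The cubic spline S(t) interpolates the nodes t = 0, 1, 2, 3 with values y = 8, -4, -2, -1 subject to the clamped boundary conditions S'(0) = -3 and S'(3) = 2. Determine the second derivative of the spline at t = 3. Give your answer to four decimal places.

9.3333

With M_i denoting the second derivative at x_i, h_i = 1, 1, 1, and Δ_i = (y_(i+1) − y_i)/h_i = -12, 2, 1:
  1·M_0 + 4·M_1 + 1·M_2 = 6(Δ_1 - Δ_0) = 84
  1·M_1 + 4·M_2 + 1·M_3 = 6(Δ_2 - Δ_1) = -6
Clamped end conditions give two more equations: 2h_0·M_0 + h_0·M_1 = 6(Δ_0 - S'(0)) = -54 and h_2·M_2 + 2h_2·M_3 = 6(S'(3) - Δ_2) = 6.
Solving: M_0 = -134/3, M_1 = 106/3, M_2 = -38/3, M_3 = 28/3.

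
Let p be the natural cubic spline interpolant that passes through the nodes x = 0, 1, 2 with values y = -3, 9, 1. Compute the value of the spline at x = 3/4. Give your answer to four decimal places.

7.6406

Let M_i = p''(x_i). Step sizes h_i = 1, 1; slopes of the chords Δ_i = (y_(i+1) - y_i)/h_i = 12, -8.
  1·M_0 + 4·M_1 + 1·M_2 = 6(Δ_1 - Δ_0) = -120
Natural end conditions: M_0 = M_2 = 0.
Solving: M_0 = 0, M_1 = -30, M_2 = 0.
On [0, 1], p(x) = -3 + 17·x + 0·x² - 5·x³.
With x = 3/4: p(3/4) = 489/64.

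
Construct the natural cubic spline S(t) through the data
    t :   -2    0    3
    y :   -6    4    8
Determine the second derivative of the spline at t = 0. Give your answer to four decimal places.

Write M_i for S''(x_i). With h_i = 2, 3 and divided differences Δ_i = 5, 4/3, the continuity of S' gives the tridiagonal system
  2·M_0 + 10·M_1 + 3·M_2 = 6(Δ_1 - Δ_0) = -22
Natural end conditions: M_0 = M_2 = 0.
Hence M_0 = 0, M_1 = -11/5, M_2 = 0.

-2.2000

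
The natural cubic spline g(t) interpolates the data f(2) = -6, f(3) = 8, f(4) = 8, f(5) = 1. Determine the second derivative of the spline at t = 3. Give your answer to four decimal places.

Let M_i = g''(x_i). Step sizes h_i = 1, 1, 1; slopes of the chords Δ_i = (y_(i+1) - y_i)/h_i = 14, 0, -7.
  1·M_0 + 4·M_1 + 1·M_2 = 6(Δ_1 - Δ_0) = -84
  1·M_1 + 4·M_2 + 1·M_3 = 6(Δ_2 - Δ_1) = -42
Natural end conditions: M_0 = M_3 = 0.
Solving: M_0 = 0, M_1 = -98/5, M_2 = -28/5, M_3 = 0.

-19.6000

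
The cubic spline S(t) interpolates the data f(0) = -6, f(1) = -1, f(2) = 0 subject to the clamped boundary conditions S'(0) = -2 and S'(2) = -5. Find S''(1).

Write σ_i for S''(x_i). With h_i = 1, 1 and divided differences Δ_i = 5, 1, the continuity of S' gives the tridiagonal system
  1·σ_0 + 4·σ_1 + 1·σ_2 = 6(Δ_1 - Δ_0) = -24
Clamped end conditions give two more equations: 2h_0·σ_0 + h_0·σ_1 = 6(Δ_0 - S'(0)) = 42 and h_1·σ_1 + 2h_1·σ_2 = 6(S'(2) - Δ_1) = -36.
Forward elimination and back-substitution give σ_0 = 51/2, σ_1 = -9, σ_2 = -27/2.

-9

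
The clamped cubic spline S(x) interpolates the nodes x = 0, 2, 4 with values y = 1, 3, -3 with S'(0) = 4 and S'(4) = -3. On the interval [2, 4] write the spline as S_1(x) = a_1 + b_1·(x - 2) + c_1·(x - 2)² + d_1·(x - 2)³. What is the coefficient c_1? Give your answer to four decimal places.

-1.2500

Put M_i = S'' at the i-th knot. Here h = (2, 2) and Δ = (1, -3), so the interior equations h_(i-1)·M_(i-1) + 2(h_(i-1)+h_i)·M_i + h_i·M_(i+1) = 6(Δ_i − Δ_(i-1)) read
  2·M_0 + 8·M_1 + 2·M_2 = 6(Δ_1 - Δ_0) = -24
Clamped end conditions give two more equations: 2h_0·M_0 + h_0·M_1 = 6(Δ_0 - S'(0)) = -18 and h_1·M_1 + 2h_1·M_2 = 6(S'(4) - Δ_1) = 0.
Forward elimination and back-substitution give M_0 = -13/4, M_1 = -5/2, M_2 = 5/4.
On [2, 4], with S_1(x) = a_1 + b_1·(x - 2) + c_1·(x - 2)² + d_1·(x - 2)³: c_1 = M_1/2 = -5/4, d_1 = (M_2 - M_1)/(6h_1) = 5/16, b_1 = Δ_1 - h_1(2M_1 + M_2)/6 = -7/4.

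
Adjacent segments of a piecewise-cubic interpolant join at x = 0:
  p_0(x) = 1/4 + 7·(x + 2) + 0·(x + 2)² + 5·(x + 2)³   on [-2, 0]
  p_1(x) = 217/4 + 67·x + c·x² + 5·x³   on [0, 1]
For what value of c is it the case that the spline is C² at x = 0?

p_0''(x) = 0 + 30·(x + 2), so p_0''(0) = 60. On the right, p_1''(0) = 2c, so c = 30.

30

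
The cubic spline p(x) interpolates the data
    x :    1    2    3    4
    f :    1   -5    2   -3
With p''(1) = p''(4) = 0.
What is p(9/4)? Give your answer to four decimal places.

-3.6969

With m_i denoting the second derivative at x_i, h_i = 1, 1, 1, and Δ_i = (y_(i+1) − y_i)/h_i = -6, 7, -5:
  1·m_0 + 4·m_1 + 1·m_2 = 6(Δ_1 - Δ_0) = 78
  1·m_1 + 4·m_2 + 1·m_3 = 6(Δ_2 - Δ_1) = -72
Natural end conditions: m_0 = m_3 = 0.
Solving: m_0 = 0, m_1 = 128/5, m_2 = -122/5, m_3 = 0.
On [2, 3], p(x) = -5 + 38/15·(x - 2) + 64/5·(x - 2)² - 25/3·(x - 2)³.
With (x - 2) = 1/4: p(9/4) = -1183/320.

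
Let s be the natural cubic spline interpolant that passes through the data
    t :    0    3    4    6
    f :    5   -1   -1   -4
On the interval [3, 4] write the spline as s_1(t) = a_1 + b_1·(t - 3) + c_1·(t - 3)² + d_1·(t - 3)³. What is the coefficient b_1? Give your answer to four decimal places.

Put M_i = s'' at the i-th knot. Here h = (3, 1, 2) and Δ = (-2, 0, -3/2), so the interior equations h_(i-1)·M_(i-1) + 2(h_(i-1)+h_i)·M_i + h_i·M_(i+1) = 6(Δ_i − Δ_(i-1)) read
  3·M_0 + 8·M_1 + 1·M_2 = 6(Δ_1 - Δ_0) = 12
  1·M_1 + 6·M_2 + 2·M_3 = 6(Δ_2 - Δ_1) = -9
Natural end conditions: M_0 = M_3 = 0.
Hence M_0 = 0, M_1 = 81/47, M_2 = -84/47, M_3 = 0.
On [3, 4], with s_1(t) = a_1 + b_1·(t - 3) + c_1·(t - 3)² + d_1·(t - 3)³: c_1 = M_1/2 = 81/94, d_1 = (M_2 - M_1)/(6h_1) = -55/94, b_1 = Δ_1 - h_1(2M_1 + M_2)/6 = -13/47.

-0.2766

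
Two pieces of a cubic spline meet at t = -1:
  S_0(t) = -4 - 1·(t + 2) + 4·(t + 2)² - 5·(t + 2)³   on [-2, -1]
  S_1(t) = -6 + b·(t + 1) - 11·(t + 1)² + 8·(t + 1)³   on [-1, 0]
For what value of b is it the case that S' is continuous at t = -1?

S_0'(t) = -1 + 8·(t + 2) - 15·(t + 2)², so S_0'(-1) = -8. On the right, S_1'(-1) = b, so b = -8.

-8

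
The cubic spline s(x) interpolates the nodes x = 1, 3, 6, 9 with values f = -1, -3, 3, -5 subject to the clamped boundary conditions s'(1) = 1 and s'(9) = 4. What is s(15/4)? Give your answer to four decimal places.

-1.7072

With M_i denoting the second derivative at x_i, h_i = 2, 3, 3, and Δ_i = (y_(i+1) − y_i)/h_i = -1, 2, -8/3:
  2·M_0 + 10·M_1 + 3·M_2 = 6(Δ_1 - Δ_0) = 18
  3·M_1 + 12·M_2 + 3·M_3 = 6(Δ_2 - Δ_1) = -28
Clamped end conditions give two more equations: 2h_0·M_0 + h_0·M_1 = 6(Δ_0 - s'(1)) = -12 and h_2·M_2 + 2h_2·M_3 = 6(s'(9) - Δ_2) = 40.
Solving the tridiagonal system: M_0 = -101/19, M_1 = 88/19, M_2 = -112/19, M_3 = 548/57.
On [3, 6], s(x) = -3 + 6/19·(x - 3) + 44/19·(x - 3)² - 100/171·(x - 3)³.
With (x - 3) = 3/4: s(15/4) = -519/304.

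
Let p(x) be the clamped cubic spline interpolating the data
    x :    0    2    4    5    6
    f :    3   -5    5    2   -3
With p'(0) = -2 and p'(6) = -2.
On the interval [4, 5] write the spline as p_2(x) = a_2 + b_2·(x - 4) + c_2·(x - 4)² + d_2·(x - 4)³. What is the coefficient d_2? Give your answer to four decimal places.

Let σ_i = p''(x_i). Step sizes h_i = 2, 2, 1, 1; slopes of the chords Δ_i = (y_(i+1) - y_i)/h_i = -4, 5, -3, -5.
  2·σ_0 + 8·σ_1 + 2·σ_2 = 6(Δ_1 - Δ_0) = 54
  2·σ_1 + 6·σ_2 + 1·σ_3 = 6(Δ_2 - Δ_1) = -48
  1·σ_2 + 4·σ_3 + 1·σ_4 = 6(Δ_3 - Δ_2) = -12
Clamped end conditions give two more equations: 2h_0·σ_0 + h_0·σ_1 = 6(Δ_0 - p'(0)) = -12 and h_3·σ_3 + 2h_3·σ_4 = 6(p'(6) - Δ_3) = 18.
Forward elimination and back-substitution give σ_0 = -125/14, σ_1 = 83/7, σ_2 = -23/2, σ_3 = -19/7, σ_4 = 145/14.
On [4, 5], with p_2(x) = a_2 + b_2·(x - 4) + c_2·(x - 4)² + d_2·(x - 4)³: c_2 = σ_2/2 = -23/4, d_2 = (σ_3 - σ_2)/(6h_2) = 41/28, b_2 = Δ_2 - h_2(2σ_2 + σ_3)/6 = 9/7.

1.4643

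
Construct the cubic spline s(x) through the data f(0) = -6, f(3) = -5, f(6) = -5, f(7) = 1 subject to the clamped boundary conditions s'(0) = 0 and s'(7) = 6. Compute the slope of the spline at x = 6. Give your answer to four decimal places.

4.6129

Let σ_i = s''(x_i). Step sizes h_i = 3, 3, 1; slopes of the chords Δ_i = (y_(i+1) - y_i)/h_i = 1/3, 0, 6.
  3·σ_0 + 12·σ_1 + 3·σ_2 = 6(Δ_1 - Δ_0) = -2
  3·σ_1 + 8·σ_2 + 1·σ_3 = 6(Δ_2 - Δ_1) = 36
Clamped end conditions give two more equations: 2h_0·σ_0 + h_0·σ_1 = 6(Δ_0 - s'(0)) = 2 and h_2·σ_2 + 2h_2·σ_3 = 6(s'(7) - Δ_2) = 0.
Solving the tridiagonal system: σ_0 = 118/93, σ_1 = -58/31, σ_2 = 172/31, σ_3 = -86/31.
On [6, 7], s'(x) = b_2 + 2c_2·(x - 6) + 3d_2·(x - 6)² with b_2 = Δ_2 - h_2(2σ_2 + σ_3)/6 = 143/31, c_2 = σ_2/2 = 86/31, d_2 = (σ_3 - σ_2)/(6h_2) = -43/31. So s'(6) = 143/31.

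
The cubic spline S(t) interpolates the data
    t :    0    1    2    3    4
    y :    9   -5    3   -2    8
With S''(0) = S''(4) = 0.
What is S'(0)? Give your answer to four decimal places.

-21.0893

Let σ_i = S''(x_i). Step sizes h_i = 1, 1, 1, 1; slopes of the chords Δ_i = (y_(i+1) - y_i)/h_i = -14, 8, -5, 10.
  1·σ_0 + 4·σ_1 + 1·σ_2 = 6(Δ_1 - Δ_0) = 132
  1·σ_1 + 4·σ_2 + 1·σ_3 = 6(Δ_2 - Δ_1) = -78
  1·σ_2 + 4·σ_3 + 1·σ_4 = 6(Δ_3 - Δ_2) = 90
Natural end conditions: σ_0 = σ_4 = 0.
Solving the tridiagonal system: σ_0 = 0, σ_1 = 1191/28, σ_2 = -267/7, σ_3 = 897/28, σ_4 = 0.
On [0, 1], S'(t) = b_0 + 2c_0·t + 3d_0·t² with b_0 = Δ_0 - h_0(2σ_0 + σ_1)/6 = -1181/56, c_0 = σ_0/2 = 0, d_0 = (σ_1 - σ_0)/(6h_0) = 397/56. So S'(0) = -1181/56.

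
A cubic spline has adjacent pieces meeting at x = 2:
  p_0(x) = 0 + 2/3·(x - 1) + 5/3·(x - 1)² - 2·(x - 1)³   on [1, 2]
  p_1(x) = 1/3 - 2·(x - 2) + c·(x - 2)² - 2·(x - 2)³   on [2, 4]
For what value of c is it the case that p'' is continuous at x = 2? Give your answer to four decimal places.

p_0''(x) = 10/3 - 12·(x - 1), so p_0''(2) = -26/3. On the right, p_1''(2) = 2c, so c = -13/3.

-4.3333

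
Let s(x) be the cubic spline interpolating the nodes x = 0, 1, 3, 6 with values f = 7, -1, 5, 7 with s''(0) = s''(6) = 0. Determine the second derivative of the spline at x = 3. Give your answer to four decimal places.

-3.8571

Write M_i for s''(x_i). With h_i = 1, 2, 3 and divided differences Δ_i = -8, 3, 2/3, the continuity of s' gives the tridiagonal system
  1·M_0 + 6·M_1 + 2·M_2 = 6(Δ_1 - Δ_0) = 66
  2·M_1 + 10·M_2 + 3·M_3 = 6(Δ_2 - Δ_1) = -14
Natural end conditions: M_0 = M_3 = 0.
Solving the tridiagonal system: M_0 = 0, M_1 = 86/7, M_2 = -27/7, M_3 = 0.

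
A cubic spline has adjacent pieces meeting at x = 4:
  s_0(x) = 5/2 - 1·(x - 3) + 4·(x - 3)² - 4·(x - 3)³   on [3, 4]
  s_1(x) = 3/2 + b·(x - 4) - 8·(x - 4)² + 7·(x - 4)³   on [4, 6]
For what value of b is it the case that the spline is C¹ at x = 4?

s_0'(x) = -1 + 8·(x - 3) - 12·(x - 3)², so s_0'(4) = -5. On the right, s_1'(4) = b, so b = -5.

-5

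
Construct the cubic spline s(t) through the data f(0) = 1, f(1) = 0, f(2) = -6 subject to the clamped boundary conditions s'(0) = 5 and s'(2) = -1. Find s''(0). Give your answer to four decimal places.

Put m_i = s'' at the i-th knot. Here h = (1, 1) and Δ = (-1, -6), so the interior equations h_(i-1)·m_(i-1) + 2(h_(i-1)+h_i)·m_i + h_i·m_(i+1) = 6(Δ_i − Δ_(i-1)) read
  1·m_0 + 4·m_1 + 1·m_2 = 6(Δ_1 - Δ_0) = -30
Clamped end conditions give two more equations: 2h_0·m_0 + h_0·m_1 = 6(Δ_0 - s'(0)) = -36 and h_1·m_1 + 2h_1·m_2 = 6(s'(2) - Δ_1) = 30.
Hence m_0 = -27/2, m_1 = -9, m_2 = 39/2.

-13.5000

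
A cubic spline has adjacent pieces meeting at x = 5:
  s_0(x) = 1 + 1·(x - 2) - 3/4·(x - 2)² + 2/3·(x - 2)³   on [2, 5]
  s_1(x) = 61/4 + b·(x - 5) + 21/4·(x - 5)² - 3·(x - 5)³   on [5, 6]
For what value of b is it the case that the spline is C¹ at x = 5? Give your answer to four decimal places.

s_0'(x) = 1 - 3/2·(x - 2) + 2·(x - 2)², so s_0'(5) = 29/2. On the right, s_1'(5) = b, so b = 29/2.

14.5000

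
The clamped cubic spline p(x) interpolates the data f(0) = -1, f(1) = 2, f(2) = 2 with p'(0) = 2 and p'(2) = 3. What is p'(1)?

1

Write m_i for p''(x_i). With h_i = 1, 1 and divided differences Δ_i = 3, 0, the continuity of p' gives the tridiagonal system
  1·m_0 + 4·m_1 + 1·m_2 = 6(Δ_1 - Δ_0) = -18
Clamped end conditions give two more equations: 2h_0·m_0 + h_0·m_1 = 6(Δ_0 - p'(0)) = 6 and h_1·m_1 + 2h_1·m_2 = 6(p'(2) - Δ_1) = 18.
Hence m_0 = 8, m_1 = -10, m_2 = 14.
On [1, 2], p'(x) = b_1 + 2c_1·(x - 1) + 3d_1·(x - 1)² with b_1 = Δ_1 - h_1(2m_1 + m_2)/6 = 1, c_1 = m_1/2 = -5, d_1 = (m_2 - m_1)/(6h_1) = 4. So p'(1) = 1.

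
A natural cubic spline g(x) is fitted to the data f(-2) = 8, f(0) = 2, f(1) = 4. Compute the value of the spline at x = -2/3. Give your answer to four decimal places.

Put M_i = g'' at the i-th knot. Here h = (2, 1) and Δ = (-3, 2), so the interior equations h_(i-1)·M_(i-1) + 2(h_(i-1)+h_i)·M_i + h_i·M_(i+1) = 6(Δ_i − Δ_(i-1)) read
  2·M_0 + 6·M_1 + 1·M_2 = 6(Δ_1 - Δ_0) = 30
Natural end conditions: M_0 = M_2 = 0.
Solving the tridiagonal system: M_0 = 0, M_1 = 5, M_2 = 0.
On [-2, 0], g(x) = 8 - 14/3·(x + 2) + 0·(x + 2)² + 5/12·(x + 2)³.
With (x + 2) = 4/3: g(-2/3) = 224/81.

2.7654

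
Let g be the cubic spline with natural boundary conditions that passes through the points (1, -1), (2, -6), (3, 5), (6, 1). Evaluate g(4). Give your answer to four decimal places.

10.6918

With σ_i denoting the second derivative at x_i, h_i = 1, 1, 3, and Δ_i = (y_(i+1) − y_i)/h_i = -5, 11, -4/3:
  1·σ_0 + 4·σ_1 + 1·σ_2 = 6(Δ_1 - Δ_0) = 96
  1·σ_1 + 8·σ_2 + 3·σ_3 = 6(Δ_2 - Δ_1) = -74
Natural end conditions: σ_0 = σ_3 = 0.
Solving: σ_0 = 0, σ_1 = 842/31, σ_2 = -392/31, σ_3 = 0.
On [3, 6], g(x) = 5 + 1052/93·(x - 3) - 196/31·(x - 3)² + 196/279·(x - 3)³.
With (x - 3) = 1: g(4) = 2983/279.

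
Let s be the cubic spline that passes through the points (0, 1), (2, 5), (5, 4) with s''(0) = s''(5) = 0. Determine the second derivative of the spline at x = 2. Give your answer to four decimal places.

Write M_i for s''(x_i). With h_i = 2, 3 and divided differences Δ_i = 2, -1/3, the continuity of s' gives the tridiagonal system
  2·M_0 + 10·M_1 + 3·M_2 = 6(Δ_1 - Δ_0) = -14
Natural end conditions: M_0 = M_2 = 0.
Solving the tridiagonal system: M_0 = 0, M_1 = -7/5, M_2 = 0.

-1.4000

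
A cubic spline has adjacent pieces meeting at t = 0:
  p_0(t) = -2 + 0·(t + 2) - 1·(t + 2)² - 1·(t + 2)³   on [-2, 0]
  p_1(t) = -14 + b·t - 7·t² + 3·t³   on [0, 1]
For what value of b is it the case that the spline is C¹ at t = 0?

-16

p_0'(t) = 0 - 2·(t + 2) - 3·(t + 2)², so p_0'(0) = -16. On the right, p_1'(0) = b, so b = -16.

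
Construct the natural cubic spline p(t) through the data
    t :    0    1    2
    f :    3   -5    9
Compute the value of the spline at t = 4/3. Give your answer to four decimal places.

Put M_i = p'' at the i-th knot. Here h = (1, 1) and Δ = (-8, 14), so the interior equations h_(i-1)·M_(i-1) + 2(h_(i-1)+h_i)·M_i + h_i·M_(i+1) = 6(Δ_i − Δ_(i-1)) read
  1·M_0 + 4·M_1 + 1·M_2 = 6(Δ_1 - Δ_0) = 132
Natural end conditions: M_0 = M_2 = 0.
Solving: M_0 = 0, M_1 = 33, M_2 = 0.
On [1, 2], p(t) = -5 + 3·(t - 1) + 33/2·(t - 1)² - 11/2·(t - 1)³.
With (t - 1) = 1/3: p(4/3) = -64/27.

-2.3704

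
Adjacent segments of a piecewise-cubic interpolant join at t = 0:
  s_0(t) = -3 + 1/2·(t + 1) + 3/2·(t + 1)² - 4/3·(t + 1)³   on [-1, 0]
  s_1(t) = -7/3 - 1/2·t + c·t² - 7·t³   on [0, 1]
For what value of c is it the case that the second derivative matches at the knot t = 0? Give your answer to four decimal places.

s_0''(t) = 3 - 8·(t + 1), so s_0''(0) = -5. On the right, s_1''(0) = 2c, so c = -5/2.

-2.5000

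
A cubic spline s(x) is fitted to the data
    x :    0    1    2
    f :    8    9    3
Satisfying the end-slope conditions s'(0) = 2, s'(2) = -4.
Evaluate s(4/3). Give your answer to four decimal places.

7.2593

Let m_i = s''(x_i). Step sizes h_i = 1, 1; slopes of the chords Δ_i = (y_(i+1) - y_i)/h_i = 1, -6.
  1·m_0 + 4·m_1 + 1·m_2 = 6(Δ_1 - Δ_0) = -42
Clamped end conditions give two more equations: 2h_0·m_0 + h_0·m_1 = 6(Δ_0 - s'(0)) = -6 and h_1·m_1 + 2h_1·m_2 = 6(s'(2) - Δ_1) = 12.
Hence m_0 = 9/2, m_1 = -15, m_2 = 27/2.
On [1, 2], s(x) = 9 - 13/4·(x - 1) - 15/2·(x - 1)² + 19/4·(x - 1)³.
With (x - 1) = 1/3: s(4/3) = 196/27.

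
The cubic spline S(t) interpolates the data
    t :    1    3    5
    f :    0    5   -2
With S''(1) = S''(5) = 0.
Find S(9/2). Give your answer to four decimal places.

0.4531

Let M_i = S''(x_i). Step sizes h_i = 2, 2; slopes of the chords Δ_i = (y_(i+1) - y_i)/h_i = 5/2, -7/2.
  2·M_0 + 8·M_1 + 2·M_2 = 6(Δ_1 - Δ_0) = -36
Natural end conditions: M_0 = M_2 = 0.
Hence M_0 = 0, M_1 = -9/2, M_2 = 0.
On [3, 5], S(t) = 5 - 1/2·(t - 3) - 9/4·(t - 3)² + 3/8·(t - 3)³.
With (t - 3) = 3/2: S(9/2) = 29/64.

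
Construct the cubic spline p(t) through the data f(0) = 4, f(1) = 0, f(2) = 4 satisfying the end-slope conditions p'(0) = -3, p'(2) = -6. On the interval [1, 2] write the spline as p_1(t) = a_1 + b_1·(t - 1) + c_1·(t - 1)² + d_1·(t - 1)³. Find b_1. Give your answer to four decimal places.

2.2500

Write σ_i for p''(x_i). With h_i = 1, 1 and divided differences Δ_i = -4, 4, the continuity of p' gives the tridiagonal system
  1·σ_0 + 4·σ_1 + 1·σ_2 = 6(Δ_1 - Δ_0) = 48
Clamped end conditions give two more equations: 2h_0·σ_0 + h_0·σ_1 = 6(Δ_0 - p'(0)) = -6 and h_1·σ_1 + 2h_1·σ_2 = 6(p'(2) - Δ_1) = -60.
Forward elimination and back-substitution give σ_0 = -33/2, σ_1 = 27, σ_2 = -87/2.
On [1, 2], with p_1(t) = a_1 + b_1·(t - 1) + c_1·(t - 1)² + d_1·(t - 1)³: c_1 = σ_1/2 = 27/2, d_1 = (σ_2 - σ_1)/(6h_1) = -47/4, b_1 = Δ_1 - h_1(2σ_1 + σ_2)/6 = 9/4.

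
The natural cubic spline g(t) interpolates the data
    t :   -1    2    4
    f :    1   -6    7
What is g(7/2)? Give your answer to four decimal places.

With M_i denoting the second derivative at x_i, h_i = 3, 2, and Δ_i = (y_(i+1) − y_i)/h_i = -7/3, 13/2:
  3·M_0 + 10·M_1 + 2·M_2 = 6(Δ_1 - Δ_0) = 53
Natural end conditions: M_0 = M_2 = 0.
Forward elimination and back-substitution give M_0 = 0, M_1 = 53/10, M_2 = 0.
On [2, 4], g(t) = -6 + 89/30·(t - 2) + 53/20·(t - 2)² - 53/120·(t - 2)³.
With (t - 2) = 3/2: g(7/2) = 187/64.

2.9219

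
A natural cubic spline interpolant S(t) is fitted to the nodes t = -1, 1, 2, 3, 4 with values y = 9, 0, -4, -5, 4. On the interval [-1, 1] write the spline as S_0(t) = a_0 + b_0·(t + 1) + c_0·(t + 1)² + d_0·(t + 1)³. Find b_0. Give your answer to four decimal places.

-4.6279

Write σ_i for S''(x_i). With h_i = 2, 1, 1, 1 and divided differences Δ_i = -9/2, -4, -1, 9, the continuity of S' gives the tridiagonal system
  2·σ_0 + 6·σ_1 + 1·σ_2 = 6(Δ_1 - Δ_0) = 3
  1·σ_1 + 4·σ_2 + 1·σ_3 = 6(Δ_2 - Δ_1) = 18
  1·σ_2 + 4·σ_3 + 1·σ_4 = 6(Δ_3 - Δ_2) = 60
Natural end conditions: σ_0 = σ_4 = 0.
Solving the tridiagonal system: σ_0 = 0, σ_1 = 33/86, σ_2 = 30/43, σ_3 = 1275/86, σ_4 = 0.
On [-1, 1], with S_0(t) = a_0 + b_0·(t + 1) + c_0·(t + 1)² + d_0·(t + 1)³: c_0 = σ_0/2 = 0, d_0 = (σ_1 - σ_0)/(6h_0) = 11/344, b_0 = Δ_0 - h_0(2σ_0 + σ_1)/6 = -199/43.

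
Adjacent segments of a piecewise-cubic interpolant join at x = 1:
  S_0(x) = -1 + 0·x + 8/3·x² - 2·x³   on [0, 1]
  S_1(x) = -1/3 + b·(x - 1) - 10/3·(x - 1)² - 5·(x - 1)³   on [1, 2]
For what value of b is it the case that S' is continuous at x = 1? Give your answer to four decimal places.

-0.6667

S_0'(x) = 0 + 16/3·x - 6·x², so S_0'(1) = -2/3. On the right, S_1'(1) = b, so b = -2/3.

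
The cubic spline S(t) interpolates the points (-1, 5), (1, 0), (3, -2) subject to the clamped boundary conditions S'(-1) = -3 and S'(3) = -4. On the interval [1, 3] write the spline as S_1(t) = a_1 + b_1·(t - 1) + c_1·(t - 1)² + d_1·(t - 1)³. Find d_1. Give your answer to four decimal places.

-0.7188

With m_i denoting the second derivative at x_i, h_i = 2, 2, and Δ_i = (y_(i+1) − y_i)/h_i = -5/2, -1:
  2·m_0 + 8·m_1 + 2·m_2 = 6(Δ_1 - Δ_0) = 9
Clamped end conditions give two more equations: 2h_0·m_0 + h_0·m_1 = 6(Δ_0 - S'(-1)) = 3 and h_1·m_1 + 2h_1·m_2 = 6(S'(3) - Δ_1) = -18.
Forward elimination and back-substitution give m_0 = -5/8, m_1 = 11/4, m_2 = -47/8.
On [1, 3], with S_1(t) = a_1 + b_1·(t - 1) + c_1·(t - 1)² + d_1·(t - 1)³: c_1 = m_1/2 = 11/8, d_1 = (m_2 - m_1)/(6h_1) = -23/32, b_1 = Δ_1 - h_1(2m_1 + m_2)/6 = -7/8.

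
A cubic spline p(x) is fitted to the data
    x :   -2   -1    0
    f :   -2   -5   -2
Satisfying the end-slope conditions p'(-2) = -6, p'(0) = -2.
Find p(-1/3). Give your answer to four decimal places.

-2.3333

Let σ_i = p''(x_i). Step sizes h_i = 1, 1; slopes of the chords Δ_i = (y_(i+1) - y_i)/h_i = -3, 3.
  1·σ_0 + 4·σ_1 + 1·σ_2 = 6(Δ_1 - Δ_0) = 36
Clamped end conditions give two more equations: 2h_0·σ_0 + h_0·σ_1 = 6(Δ_0 - p'(-2)) = 18 and h_1·σ_1 + 2h_1·σ_2 = 6(p'(0) - Δ_1) = -30.
Hence σ_0 = 2, σ_1 = 14, σ_2 = -22.
On [-1, 0], p(x) = -5 + 2·(x + 1) + 7·(x + 1)² - 6·(x + 1)³.
With (x + 1) = 2/3: p(-1/3) = -7/3.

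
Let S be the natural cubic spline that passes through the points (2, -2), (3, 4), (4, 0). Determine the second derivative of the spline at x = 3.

Let m_i = S''(x_i). Step sizes h_i = 1, 1; slopes of the chords Δ_i = (y_(i+1) - y_i)/h_i = 6, -4.
  1·m_0 + 4·m_1 + 1·m_2 = 6(Δ_1 - Δ_0) = -60
Natural end conditions: m_0 = m_2 = 0.
Hence m_0 = 0, m_1 = -15, m_2 = 0.

-15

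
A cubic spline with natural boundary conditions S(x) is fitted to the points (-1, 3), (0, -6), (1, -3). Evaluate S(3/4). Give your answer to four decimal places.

With M_i denoting the second derivative at x_i, h_i = 1, 1, and Δ_i = (y_(i+1) − y_i)/h_i = -9, 3:
  1·M_0 + 4·M_1 + 1·M_2 = 6(Δ_1 - Δ_0) = 72
Natural end conditions: M_0 = M_2 = 0.
Solving the tridiagonal system: M_0 = 0, M_1 = 18, M_2 = 0.
On [0, 1], S(x) = -6 - 3·x + 9·x² - 3·x³.
With x = 3/4: S(3/4) = -285/64.

-4.4531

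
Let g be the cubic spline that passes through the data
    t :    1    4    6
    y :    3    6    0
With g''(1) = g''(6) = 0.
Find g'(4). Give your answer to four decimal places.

-1.4000

Let M_i = g''(x_i). Step sizes h_i = 3, 2; slopes of the chords Δ_i = (y_(i+1) - y_i)/h_i = 1, -3.
  3·M_0 + 10·M_1 + 2·M_2 = 6(Δ_1 - Δ_0) = -24
Natural end conditions: M_0 = M_2 = 0.
Hence M_0 = 0, M_1 = -12/5, M_2 = 0.
On [4, 6], g'(t) = b_1 + 2c_1·(t - 4) + 3d_1·(t - 4)² with b_1 = Δ_1 - h_1(2M_1 + M_2)/6 = -7/5, c_1 = M_1/2 = -6/5, d_1 = (M_2 - M_1)/(6h_1) = 1/5. So g'(4) = -7/5.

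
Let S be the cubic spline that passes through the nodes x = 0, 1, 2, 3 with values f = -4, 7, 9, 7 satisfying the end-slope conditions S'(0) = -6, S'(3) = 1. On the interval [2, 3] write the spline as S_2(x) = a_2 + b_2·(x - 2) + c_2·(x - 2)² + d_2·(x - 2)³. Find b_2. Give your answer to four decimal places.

Write σ_i for S''(x_i). With h_i = 1, 1, 1 and divided differences Δ_i = 11, 2, -2, the continuity of S' gives the tridiagonal system
  1·σ_0 + 4·σ_1 + 1·σ_2 = 6(Δ_1 - Δ_0) = -54
  1·σ_1 + 4·σ_2 + 1·σ_3 = 6(Δ_2 - Δ_1) = -24
Clamped end conditions give two more equations: 2h_0·σ_0 + h_0·σ_1 = 6(Δ_0 - S'(0)) = 102 and h_2·σ_2 + 2h_2·σ_3 = 6(S'(3) - Δ_2) = 18.
Hence σ_0 = 988/15, σ_1 = -446/15, σ_2 = -14/15, σ_3 = 142/15.
On [2, 3], with S_2(x) = a_2 + b_2·(x - 2) + c_2·(x - 2)² + d_2·(x - 2)³: c_2 = σ_2/2 = -7/15, d_2 = (σ_3 - σ_2)/(6h_2) = 26/15, b_2 = Δ_2 - h_2(2σ_2 + σ_3)/6 = -49/15.

-3.2667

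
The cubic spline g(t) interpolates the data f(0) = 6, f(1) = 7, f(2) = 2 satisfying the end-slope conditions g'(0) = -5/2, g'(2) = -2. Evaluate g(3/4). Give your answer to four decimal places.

Put m_i = g'' at the i-th knot. Here h = (1, 1) and Δ = (1, -5), so the interior equations h_(i-1)·m_(i-1) + 2(h_(i-1)+h_i)·m_i + h_i·m_(i+1) = 6(Δ_i − Δ_(i-1)) read
  1·m_0 + 4·m_1 + 1·m_2 = 6(Δ_1 - Δ_0) = -36
Clamped end conditions give two more equations: 2h_0·m_0 + h_0·m_1 = 6(Δ_0 - g'(0)) = 21 and h_1·m_1 + 2h_1·m_2 = 6(g'(2) - Δ_1) = 18.
Forward elimination and back-substitution give m_0 = 79/4, m_1 = -37/2, m_2 = 73/4.
On [0, 1], g(t) = 6 - 5/2·t + 79/8·t² - 51/8·t³.
With t = 3/4: g(3/4) = 3579/512.

6.9902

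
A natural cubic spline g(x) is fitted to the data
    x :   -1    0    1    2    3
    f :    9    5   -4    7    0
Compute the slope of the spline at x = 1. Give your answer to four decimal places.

Put M_i = g'' at the i-th knot. Here h = (1, 1, 1, 1) and Δ = (-4, -9, 11, -7), so the interior equations h_(i-1)·M_(i-1) + 2(h_(i-1)+h_i)·M_i + h_i·M_(i+1) = 6(Δ_i − Δ_(i-1)) read
  1·M_0 + 4·M_1 + 1·M_2 = 6(Δ_1 - Δ_0) = -30
  1·M_1 + 4·M_2 + 1·M_3 = 6(Δ_2 - Δ_1) = 120
  1·M_2 + 4·M_3 + 1·M_4 = 6(Δ_3 - Δ_2) = -108
Natural end conditions: M_0 = M_4 = 0.
Solving the tridiagonal system: M_0 = 0, M_1 = -519/28, M_2 = 309/7, M_3 = -1065/28, M_4 = 0.
On [1, 2], g'(x) = b_2 + 2c_2·(x - 1) + 3d_2·(x - 1)² with b_2 = Δ_2 - h_2(2M_2 + M_3)/6 = 21/8, c_2 = M_2/2 = 309/14, d_2 = (M_3 - M_2)/(6h_2) = -767/56. So g'(1) = 21/8.

2.6250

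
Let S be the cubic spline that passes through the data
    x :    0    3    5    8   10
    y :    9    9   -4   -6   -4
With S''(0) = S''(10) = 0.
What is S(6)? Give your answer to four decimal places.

-7.0427

With σ_i denoting the second derivative at x_i, h_i = 3, 2, 3, 2, and Δ_i = (y_(i+1) − y_i)/h_i = 0, -13/2, -2/3, 1:
  3·σ_0 + 10·σ_1 + 2·σ_2 = 6(Δ_1 - Δ_0) = -39
  2·σ_1 + 10·σ_2 + 3·σ_3 = 6(Δ_2 - Δ_1) = 35
  3·σ_2 + 10·σ_3 + 2·σ_4 = 6(Δ_3 - Δ_2) = 10
Natural end conditions: σ_0 = σ_4 = 0.
Hence σ_0 = 0, σ_1 = -4189/870, σ_2 = 398/87, σ_3 = -54/145, σ_4 = 0.
On [5, 8], S(x) = -4 - 733/145·(x - 5) + 199/87·(x - 5)² - 1076/3915·(x - 5)³.
With (x - 5) = 1: S(6) = -27572/3915.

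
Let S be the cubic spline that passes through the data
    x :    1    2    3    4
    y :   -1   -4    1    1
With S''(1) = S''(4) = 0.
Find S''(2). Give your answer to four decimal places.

14.8000

Write M_i for S''(x_i). With h_i = 1, 1, 1 and divided differences Δ_i = -3, 5, 0, the continuity of S' gives the tridiagonal system
  1·M_0 + 4·M_1 + 1·M_2 = 6(Δ_1 - Δ_0) = 48
  1·M_1 + 4·M_2 + 1·M_3 = 6(Δ_2 - Δ_1) = -30
Natural end conditions: M_0 = M_3 = 0.
Solving: M_0 = 0, M_1 = 74/5, M_2 = -56/5, M_3 = 0.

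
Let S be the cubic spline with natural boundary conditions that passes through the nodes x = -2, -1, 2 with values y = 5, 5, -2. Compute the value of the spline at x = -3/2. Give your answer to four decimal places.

5.1094

Write m_i for S''(x_i). With h_i = 1, 3 and divided differences Δ_i = 0, -7/3, the continuity of S' gives the tridiagonal system
  1·m_0 + 8·m_1 + 3·m_2 = 6(Δ_1 - Δ_0) = -14
Natural end conditions: m_0 = m_2 = 0.
Solving the tridiagonal system: m_0 = 0, m_1 = -7/4, m_2 = 0.
On [-2, -1], S(x) = 5 + 7/24·(x + 2) + 0·(x + 2)² - 7/24·(x + 2)³.
With (x + 2) = 1/2: S(-3/2) = 327/64.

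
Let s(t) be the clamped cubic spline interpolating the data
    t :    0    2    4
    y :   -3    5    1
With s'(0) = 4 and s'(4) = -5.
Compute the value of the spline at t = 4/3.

Write m_i for s''(x_i). With h_i = 2, 2 and divided differences Δ_i = 4, -2, the continuity of s' gives the tridiagonal system
  2·m_0 + 8·m_1 + 2·m_2 = 6(Δ_1 - Δ_0) = -36
Clamped end conditions give two more equations: 2h_0·m_0 + h_0·m_1 = 6(Δ_0 - s'(0)) = 0 and h_1·m_1 + 2h_1·m_2 = 6(s'(4) - Δ_1) = -18.
Solving: m_0 = 9/4, m_1 = -9/2, m_2 = -9/4.
On [0, 2], s(t) = -3 + 4·t + 9/8·t² - 9/16·t³.
With t = 4/3: s(4/3) = 3.

3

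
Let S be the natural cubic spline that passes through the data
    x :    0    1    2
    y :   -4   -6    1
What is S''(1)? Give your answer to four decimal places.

13.5000

With M_i denoting the second derivative at x_i, h_i = 1, 1, and Δ_i = (y_(i+1) − y_i)/h_i = -2, 7:
  1·M_0 + 4·M_1 + 1·M_2 = 6(Δ_1 - Δ_0) = 54
Natural end conditions: M_0 = M_2 = 0.
Hence M_0 = 0, M_1 = 27/2, M_2 = 0.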